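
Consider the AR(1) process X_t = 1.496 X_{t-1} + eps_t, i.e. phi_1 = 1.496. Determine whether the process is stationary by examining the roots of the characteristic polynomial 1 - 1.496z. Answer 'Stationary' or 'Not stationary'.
\text{Not stationary}

The AR(p) characteristic polynomial is P(z) = 1 - 1.496z.
Stationarity requires all roots to lie outside the unit circle, i.e. |z| > 1 for every root.
This is linear in z: 1 + (-1.496) z = 0  =>  z = -1/(-1.496) = 0.668449,  |z| = 0.668449.
Moduli of all roots: 0.6684.
All moduli strictly greater than 1? No.
Verdict: Not stationary.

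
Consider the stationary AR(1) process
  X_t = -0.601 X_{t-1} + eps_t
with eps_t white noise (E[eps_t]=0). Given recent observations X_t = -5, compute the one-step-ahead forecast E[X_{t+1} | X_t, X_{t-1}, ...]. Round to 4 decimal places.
E[X_{t+1} \mid \mathcal F_t] = 3.0050

For an AR(p) model X_t = c + sum_i phi_i X_{t-i} + eps_t, the
one-step-ahead conditional mean is
  E[X_{t+1} | X_t, ...] = c + sum_i phi_i X_{t+1-i}.
Substitute known values:
  E[X_{t+1} | ...] = (-0.601) * (-5)
                   = 3.0050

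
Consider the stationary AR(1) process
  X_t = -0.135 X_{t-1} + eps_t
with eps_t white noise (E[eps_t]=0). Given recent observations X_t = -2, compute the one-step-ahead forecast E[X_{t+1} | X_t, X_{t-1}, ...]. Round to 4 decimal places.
E[X_{t+1} \mid \mathcal F_t] = 0.2700

For an AR(p) model X_t = c + sum_i phi_i X_{t-i} + eps_t, the
one-step-ahead conditional mean is
  E[X_{t+1} | X_t, ...] = c + sum_i phi_i X_{t+1-i}.
Substitute known values:
  E[X_{t+1} | ...] = (-0.135) * (-2)
                   = 0.2700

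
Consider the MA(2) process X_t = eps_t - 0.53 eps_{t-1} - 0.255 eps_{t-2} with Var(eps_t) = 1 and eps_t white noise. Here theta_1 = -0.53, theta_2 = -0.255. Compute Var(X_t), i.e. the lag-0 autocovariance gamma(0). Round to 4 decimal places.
\gamma(0) = 1.3459

For an MA(q) process X_t = eps_t + sum_i theta_i eps_{t-i} with
Var(eps_t) = sigma^2, the variance is
  gamma(0) = sigma^2 * (1 + sum_i theta_i^2).
  sum_i theta_i^2 = (-0.53)^2 + (-0.255)^2 = 0.2809 + 0.065025 = 0.345925.
  gamma(0) = 1 * (1 + 0.345925) = 1 * 1.345925 = 1.345925, which rounds to 1.3459.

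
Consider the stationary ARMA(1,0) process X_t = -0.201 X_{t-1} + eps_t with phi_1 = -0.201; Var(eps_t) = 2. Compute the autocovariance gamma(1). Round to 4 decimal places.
\gamma(1) = -0.4189

Multiply the model equation by X_{t-k} and take expectations. With theta_0 = psi_0 = 1 and psi_j the MA(infinity) weights, this gives
  gamma(k) - sum_i phi_i gamma(k-i) = c_k,
  c_k = sigma^2 * sum_{j=k..q} theta_j psi_{j-k}   (c_k = 0 for k > q),
using gamma(-m) = gamma(m).
Pure AR (q = 0): c_0 = sigma^2 = 2, c_k = 0 for k >= 1.
Equations for k = 0 and k = 1 (AR order 1):
  gamma(0) = phi_1 gamma(1) + c_0
  gamma(1) = phi_1 gamma(0) + c_1
Substituting the second into the first: gamma(0) (1 - phi_1^2) = c_0 + phi_1 c_1, so
  gamma(0) = c_0 / (1 - phi_1^2) = 2 / (1 - (-0.201)^2) = 2 / 0.959599 = 2.084204.
  gamma(1) = phi_1 gamma(0) = (-0.201)(2.084204) = -0.418925.
Therefore gamma(1) = -0.4189 (to 4 decimal places).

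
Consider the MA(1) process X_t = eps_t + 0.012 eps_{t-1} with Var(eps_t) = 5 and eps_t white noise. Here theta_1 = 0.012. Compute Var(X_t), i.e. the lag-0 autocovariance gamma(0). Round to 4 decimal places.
\gamma(0) = 5.0007

For an MA(q) process X_t = eps_t + sum_i theta_i eps_{t-i} with
Var(eps_t) = sigma^2, the variance is
  gamma(0) = sigma^2 * (1 + sum_i theta_i^2).
  sum_i theta_i^2 = (0.012)^2 = 0.000144.
  gamma(0) = 5 * (1 + 0.000144) = 5 * 1.000144 = 5.00072, which rounds to 5.0007.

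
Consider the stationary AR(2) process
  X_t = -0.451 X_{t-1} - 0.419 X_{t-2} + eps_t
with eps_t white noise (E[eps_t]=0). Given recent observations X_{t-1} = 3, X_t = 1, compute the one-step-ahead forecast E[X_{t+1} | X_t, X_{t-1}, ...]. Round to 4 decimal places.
E[X_{t+1} \mid \mathcal F_t] = -1.7080

For an AR(p) model X_t = c + sum_i phi_i X_{t-i} + eps_t, the
one-step-ahead conditional mean is
  E[X_{t+1} | X_t, ...] = c + sum_i phi_i X_{t+1-i}.
Substitute known values:
  E[X_{t+1} | ...] = (-0.451) * (1) + (-0.419) * (3)
                   = -1.7080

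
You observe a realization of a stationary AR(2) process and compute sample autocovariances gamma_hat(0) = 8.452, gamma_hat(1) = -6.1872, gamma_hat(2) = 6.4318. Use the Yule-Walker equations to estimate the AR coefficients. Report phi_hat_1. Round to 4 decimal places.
\hat\phi_{1} = -0.3770

The Yule-Walker equations for an AR(p) process read, in matrix form,
  Gamma_p phi = r_p,   with   (Gamma_p)_{ij} = gamma(|i - j|),
                       (r_p)_i = gamma(i),   i,j = 1..p.
Substitute the sample gammas (Toeplitz matrix and right-hand side of size 2):
  Gamma_p = [[8.452, -6.1872], [-6.1872, 8.452]]
  r_p     = [-6.1872, 6.4318]
Written out:
  8.452 phi_1 - 6.1872 phi_2 = -6.1872
  -6.1872 phi_1 + 8.452 phi_2 = 6.4318
Solve by Cramer's rule:
  det = gamma(0)^2 - gamma(1)^2 = (8.452)^2 - (-6.1872)^2 = 71.436304 - 38.28144384 = 33.15486016
  phi_hat_1 = [gamma(1) gamma(0) - gamma(1) gamma(2)] / det = [(-6.1872)(8.452) - (-6.1872)(6.4318)] / 33.15486016 = -12.49938144 / 33.15486016 = -0.377
  phi_hat_2 = [gamma(0) gamma(2) - gamma(1)^2] / det = [(8.452)(6.4318) - (-6.1872)^2] / 33.15486016 = 16.08012976 / 33.15486016 = 0.485
So phi_hat = [-0.3770, 0.4850].
Therefore phi_hat_1 = -0.3770.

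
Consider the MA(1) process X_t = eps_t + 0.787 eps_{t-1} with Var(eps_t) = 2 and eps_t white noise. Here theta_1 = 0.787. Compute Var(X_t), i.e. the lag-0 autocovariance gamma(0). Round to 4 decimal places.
\gamma(0) = 3.2387

For an MA(q) process X_t = eps_t + sum_i theta_i eps_{t-i} with
Var(eps_t) = sigma^2, the variance is
  gamma(0) = sigma^2 * (1 + sum_i theta_i^2).
  sum_i theta_i^2 = (0.787)^2 = 0.619369.
  gamma(0) = 2 * (1 + 0.619369) = 2 * 1.619369 = 3.238738, which rounds to 3.2387.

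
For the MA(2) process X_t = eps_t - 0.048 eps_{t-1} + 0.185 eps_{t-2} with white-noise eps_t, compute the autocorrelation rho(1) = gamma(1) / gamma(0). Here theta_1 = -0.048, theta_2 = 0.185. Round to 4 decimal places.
\rho(1) = -0.0549

For an MA(q) process with theta_0 = 1, the autocovariance is
  gamma(k) = sigma^2 * sum_{i=0..q-k} theta_i * theta_{i+k},
and rho(k) = gamma(k) / gamma(0). Sigma^2 cancels.
  numerator   = (1)*(-0.048) + (-0.048)*(0.185) = -0.05688.
  denominator = (1)^2 + (-0.048)^2 + (0.185)^2 = 1.036529.
  rho(1) = -0.05688 / 1.036529 = -0.0549.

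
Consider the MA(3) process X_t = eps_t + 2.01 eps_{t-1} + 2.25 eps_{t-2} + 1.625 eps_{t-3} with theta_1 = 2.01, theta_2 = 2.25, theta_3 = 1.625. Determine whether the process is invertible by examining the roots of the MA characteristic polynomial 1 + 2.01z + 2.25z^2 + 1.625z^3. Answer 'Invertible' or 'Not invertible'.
\text{Not invertible}

The MA(q) characteristic polynomial is P(z) = 1 + 2.01z + 2.25z^2 + 1.625z^3.
Invertibility requires all roots to lie outside the unit circle, i.e. |z| > 1 for every root.
Degree 3: look for a simple real root z0 first, then factor out (1 - z/z0) and solve the remaining quadratic.
Testing z0 = -0.8: P(-0.8) = 1 + (2.01)(-0.8) + (2.25)(-0.8)^2 + (1.625)(-0.8)^3
  = 1 + (-1.608) + (1.44) + (-0.832) = 0.  So z_0 = -0.8 is a root, |z_0| = 0.8.
Divide out the factor (1 + 1.25 z) = (1 - z/z0) (since 1/z0 = -1.25):
  P(z) = (1 + 1.25 z)(1 + (0.76) z + (1.3) z^2)
  [check: z-coef 0.76 - (-1.25) = 2.01; z^2-coef 1.3 - (-1.25)(0.76) = 2.25; z^3-coef -(-1.25)(1.3) = 1.625.]
Remaining roots from the quadratic factor 1 + (0.76) z + (1.3) z^2:
  Set 1 + (0.76) z + (1.3) z^2 = 0, i.e. a z^2 + b z + c = 0 with a = 1.3, b = 0.76, c = 1.
  Discriminant D = b^2 - 4ac = (0.76)^2 - 4*(1.3)*1 = 0.5776 - (5.2) = -4.6224.
  D < 0, so the roots are the complex-conjugate pair z = (-b +/- i sqrt(-D)) / (2a) = -0.2923 +/- 0.8269i.
  For a conjugate pair |z|^2 = z * conj(z) = (product of roots) = c/a = 1/(1.3) = 0.769231, so |z| = sqrt(0.769231) = 0.8771 for both roots.
Moduli of all roots: 0.8000, 0.8771, 0.8771.
All moduli strictly greater than 1? No.
Verdict: Not invertible.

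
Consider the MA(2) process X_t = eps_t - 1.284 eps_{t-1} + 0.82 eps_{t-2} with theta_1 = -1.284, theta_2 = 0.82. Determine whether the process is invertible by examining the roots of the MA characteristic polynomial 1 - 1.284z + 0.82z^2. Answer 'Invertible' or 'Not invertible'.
\text{Invertible}

The MA(q) characteristic polynomial is P(z) = 1 - 1.284z + 0.82z^2.
Invertibility requires all roots to lie outside the unit circle, i.e. |z| > 1 for every root.
Set 1 + (-1.284) z + (0.82) z^2 = 0, i.e. a z^2 + b z + c = 0 with a = 0.82, b = -1.284, c = 1.
Discriminant D = b^2 - 4ac = (-1.284)^2 - 4*(0.82)*1 = 1.648656 - (3.28) = -1.631344.
D < 0, so the roots are the complex-conjugate pair z = (-b +/- i sqrt(-D)) / (2a) = 0.7829 +/- 0.7788i.
For a conjugate pair |z|^2 = z * conj(z) = (product of roots) = c/a = 1/(0.82) = 1.219512, so |z| = sqrt(1.219512) = 1.1043 for both roots.
Moduli of all roots: 1.1043, 1.1043.
All moduli strictly greater than 1? Yes.
Verdict: Invertible.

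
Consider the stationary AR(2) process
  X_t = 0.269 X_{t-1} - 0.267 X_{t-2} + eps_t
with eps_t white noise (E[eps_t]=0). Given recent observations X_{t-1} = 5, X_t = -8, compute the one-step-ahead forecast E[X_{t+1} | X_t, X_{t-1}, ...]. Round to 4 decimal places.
E[X_{t+1} \mid \mathcal F_t] = -3.4870

For an AR(p) model X_t = c + sum_i phi_i X_{t-i} + eps_t, the
one-step-ahead conditional mean is
  E[X_{t+1} | X_t, ...] = c + sum_i phi_i X_{t+1-i}.
Substitute known values:
  E[X_{t+1} | ...] = (0.269) * (-8) + (-0.267) * (5)
                   = -3.4870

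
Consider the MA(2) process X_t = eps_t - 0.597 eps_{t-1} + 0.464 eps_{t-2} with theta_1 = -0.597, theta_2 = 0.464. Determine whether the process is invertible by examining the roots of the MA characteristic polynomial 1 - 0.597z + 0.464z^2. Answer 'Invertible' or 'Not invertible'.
\text{Invertible}

The MA(q) characteristic polynomial is P(z) = 1 - 0.597z + 0.464z^2.
Invertibility requires all roots to lie outside the unit circle, i.e. |z| > 1 for every root.
Set 1 + (-0.597) z + (0.464) z^2 = 0, i.e. a z^2 + b z + c = 0 with a = 0.464, b = -0.597, c = 1.
Discriminant D = b^2 - 4ac = (-0.597)^2 - 4*(0.464)*1 = 0.356409 - (1.856) = -1.499591.
D < 0, so the roots are the complex-conjugate pair z = (-b +/- i sqrt(-D)) / (2a) = 0.6433 +/- 1.3196i.
For a conjugate pair |z|^2 = z * conj(z) = (product of roots) = c/a = 1/(0.464) = 2.155172, so |z| = sqrt(2.155172) = 1.4681 for both roots.
Moduli of all roots: 1.4681, 1.4681.
All moduli strictly greater than 1? Yes.
Verdict: Invertible.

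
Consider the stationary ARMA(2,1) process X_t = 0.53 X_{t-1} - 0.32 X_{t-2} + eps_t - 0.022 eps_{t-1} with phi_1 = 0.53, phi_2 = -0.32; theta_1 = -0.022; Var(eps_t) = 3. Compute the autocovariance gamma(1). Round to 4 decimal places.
\gamma(1) = 1.5224

Multiply the model equation by X_{t-k} and take expectations. With theta_0 = psi_0 = 1 and psi_j the MA(infinity) weights, this gives
  gamma(k) - sum_i phi_i gamma(k-i) = c_k,
  c_k = sigma^2 * sum_{j=k..q} theta_j psi_{j-k}   (c_k = 0 for k > q),
using gamma(-m) = gamma(m).
psi-weights needed (psi_j = theta_j + sum_i phi_i psi_{j-i}):
  psi_1 = theta_1 + phi_1 = -0.022 + (0.53) = 0.508
Right-hand sides:
  c_0 = sigma^2 (1 + theta_1 psi_1) = 3 * (1 + (-0.022)(0.508)) = 3 * 0.988824 = 2.966472
  c_1 = sigma^2 theta_1 = 3 * (-0.022) = -0.066
  c_2 = 0
Equations for k = 0, 1, 2 (AR order 2, c_2 = 0):
  (E0) gamma(0) = phi_1 gamma(1) + phi_2 gamma(2) + c_0
  (E1) gamma(1) = phi_1 gamma(0) + phi_2 gamma(1) + c_1
  (E2) gamma(2) = phi_1 gamma(1) + phi_2 gamma(0)
From (E1): gamma(1) = A gamma(0) + B with
  A = phi_1 / (1 - phi_2) = 0.53 / 1.32 = 0.401515,   B = c_1 / (1 - phi_2) = -0.066 / 1.32 = -0.05.
Insert (E2) into (E0): gamma(0) (1 - phi_2^2) = phi_1 (1 + phi_2) gamma(1) + c_0.
  phi_1 (1 + phi_2) = (0.53)(0.68) = 0.3604,   1 - phi_2^2 = 0.8976.
Replace gamma(1) by A gamma(0) + B and collect gamma(0):
  gamma(0) [0.8976 - (0.3604)(0.401515)] = (0.3604)(-0.05) + 2.966472
  gamma(0) * 0.752894 = 2.948452
  gamma(0) = 2.948452 / 0.752894 = 3.916158.
  gamma(1) = A gamma(0) + B = (0.401515)(3.916158) + (-0.05) = 1.522397.
Therefore gamma(1) = 1.5224 (to 4 decimal places).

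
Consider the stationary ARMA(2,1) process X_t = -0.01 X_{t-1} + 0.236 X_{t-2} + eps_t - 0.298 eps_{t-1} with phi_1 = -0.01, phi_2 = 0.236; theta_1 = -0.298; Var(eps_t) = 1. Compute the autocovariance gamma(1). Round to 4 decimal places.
\gamma(1) = -0.4053

Multiply the model equation by X_{t-k} and take expectations. With theta_0 = psi_0 = 1 and psi_j the MA(infinity) weights, this gives
  gamma(k) - sum_i phi_i gamma(k-i) = c_k,
  c_k = sigma^2 * sum_{j=k..q} theta_j psi_{j-k}   (c_k = 0 for k > q),
using gamma(-m) = gamma(m).
psi-weights needed (psi_j = theta_j + sum_i phi_i psi_{j-i}):
  psi_1 = theta_1 + phi_1 = -0.298 + (-0.01) = -0.308
Right-hand sides:
  c_0 = sigma^2 (1 + theta_1 psi_1) = 1 * (1 + (-0.298)(-0.308)) = 1 * 1.091784 = 1.091784
  c_1 = sigma^2 theta_1 = 1 * (-0.298) = -0.298
  c_2 = 0
Equations for k = 0, 1, 2 (AR order 2, c_2 = 0):
  (E0) gamma(0) = phi_1 gamma(1) + phi_2 gamma(2) + c_0
  (E1) gamma(1) = phi_1 gamma(0) + phi_2 gamma(1) + c_1
  (E2) gamma(2) = phi_1 gamma(1) + phi_2 gamma(0)
From (E1): gamma(1) = A gamma(0) + B with
  A = phi_1 / (1 - phi_2) = -0.01 / 0.764 = -0.013089,   B = c_1 / (1 - phi_2) = -0.298 / 0.764 = -0.390052.
Insert (E2) into (E0): gamma(0) (1 - phi_2^2) = phi_1 (1 + phi_2) gamma(1) + c_0.
  phi_1 (1 + phi_2) = (-0.01)(1.236) = -0.01236,   1 - phi_2^2 = 0.944304.
Replace gamma(1) by A gamma(0) + B and collect gamma(0):
  gamma(0) [0.944304 - (-0.01236)(-0.013089)] = (-0.01236)(-0.390052) + 1.091784
  gamma(0) * 0.944142 = 1.096605
  gamma(0) = 1.096605 / 0.944142 = 1.161483.
  gamma(1) = A gamma(0) + B = (-0.013089)(1.161483) + (-0.390052) = -0.405255.
Therefore gamma(1) = -0.4053 (to 4 decimal places).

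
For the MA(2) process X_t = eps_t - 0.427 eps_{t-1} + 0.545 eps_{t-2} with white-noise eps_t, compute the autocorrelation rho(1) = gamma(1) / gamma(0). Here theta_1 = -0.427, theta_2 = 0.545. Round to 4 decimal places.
\rho(1) = -0.4459

For an MA(q) process with theta_0 = 1, the autocovariance is
  gamma(k) = sigma^2 * sum_{i=0..q-k} theta_i * theta_{i+k},
and rho(k) = gamma(k) / gamma(0). Sigma^2 cancels.
  numerator   = (1)*(-0.427) + (-0.427)*(0.545) = -0.659715.
  denominator = (1)^2 + (-0.427)^2 + (0.545)^2 = 1.479354.
  rho(1) = -0.659715 / 1.479354 = -0.4459.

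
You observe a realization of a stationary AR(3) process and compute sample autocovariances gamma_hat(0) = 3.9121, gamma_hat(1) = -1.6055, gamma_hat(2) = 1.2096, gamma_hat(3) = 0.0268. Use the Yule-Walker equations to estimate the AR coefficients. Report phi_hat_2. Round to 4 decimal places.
\hat\phi_{2} = 0.2460

The Yule-Walker equations for an AR(p) process read, in matrix form,
  Gamma_p phi = r_p,   with   (Gamma_p)_{ij} = gamma(|i - j|),
                       (r_p)_i = gamma(i),   i,j = 1..p.
Substitute the sample gammas (Toeplitz matrix and right-hand side of size 3):
  Gamma_p = [[3.9121, -1.6055, 1.2096], [-1.6055, 3.9121, -1.6055], [1.2096, -1.6055, 3.9121]]
  r_p     = [-1.6055, 1.2096, 0.0268]
Written out (R1..R3):
  (R1) 3.9121 phi_1 - 1.6055 phi_2 + 1.2096 phi_3 = -1.6055
  (R2) -1.6055 phi_1 + 3.9121 phi_2 - 1.6055 phi_3 = 1.2096
  (R3) 1.2096 phi_1 - 1.6055 phi_2 + 3.9121 phi_3 = 0.0268
Gaussian elimination:
  R2 <- R2 - (-1.6055/3.9121) R1 = R2 - (-0.410393) R1:  3.253213 phi_2 - 1.109088 phi_3 = 0.550713
  R3 <- R3 - (1.2096/3.9121) R1 = R3 - (0.309195) R1:  -1.109088 phi_2 + 3.538098 phi_3 = 0.523212
  R3 <- R3 - (-1.109088/3.253213) R2 = R3 - (-0.340921) R2:  3.159987 phi_3 = 0.710962
Back-substitution:
  phi_hat_3 = 0.710962 / 3.159987 = 0.224989
  phi_hat_2 = (0.550713 - (-1.109088)(0.224989)) / 3.253213 = 0.245986
  phi_hat_1 = (-1.6055 - (-1.6055)(0.245986) - (1.2096)(0.224989)) / 3.9121 = -0.379008
So phi_hat = [-0.3790, 0.2460, 0.2250].
Therefore phi_hat_2 = 0.2460.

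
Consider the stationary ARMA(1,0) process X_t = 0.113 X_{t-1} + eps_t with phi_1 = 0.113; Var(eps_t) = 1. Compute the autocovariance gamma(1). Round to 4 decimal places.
\gamma(1) = 0.1145

Multiply the model equation by X_{t-k} and take expectations. With theta_0 = psi_0 = 1 and psi_j the MA(infinity) weights, this gives
  gamma(k) - sum_i phi_i gamma(k-i) = c_k,
  c_k = sigma^2 * sum_{j=k..q} theta_j psi_{j-k}   (c_k = 0 for k > q),
using gamma(-m) = gamma(m).
Pure AR (q = 0): c_0 = sigma^2 = 1, c_k = 0 for k >= 1.
Equations for k = 0 and k = 1 (AR order 1):
  gamma(0) = phi_1 gamma(1) + c_0
  gamma(1) = phi_1 gamma(0) + c_1
Substituting the second into the first: gamma(0) (1 - phi_1^2) = c_0 + phi_1 c_1, so
  gamma(0) = c_0 / (1 - phi_1^2) = 1 / (1 - (0.113)^2) = 1 / 0.987231 = 1.012934.
  gamma(1) = phi_1 gamma(0) = (0.113)(1.012934) = 0.114462.
Therefore gamma(1) = 0.1145 (to 4 decimal places).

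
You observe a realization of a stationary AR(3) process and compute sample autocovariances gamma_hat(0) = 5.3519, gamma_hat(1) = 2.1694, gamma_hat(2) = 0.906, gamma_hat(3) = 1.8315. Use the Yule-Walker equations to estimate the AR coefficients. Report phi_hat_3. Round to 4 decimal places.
\hat\phi_{3} = 0.3250

The Yule-Walker equations for an AR(p) process read, in matrix form,
  Gamma_p phi = r_p,   with   (Gamma_p)_{ij} = gamma(|i - j|),
                       (r_p)_i = gamma(i),   i,j = 1..p.
Substitute the sample gammas (Toeplitz matrix and right-hand side of size 3):
  Gamma_p = [[5.3519, 2.1694, 0.906], [2.1694, 5.3519, 2.1694], [0.906, 2.1694, 5.3519]]
  r_p     = [2.1694, 0.906, 1.8315]
Written out (R1..R3):
  (R1) 5.3519 phi_1 + 2.1694 phi_2 + 0.906 phi_3 = 2.1694
  (R2) 2.1694 phi_1 + 5.3519 phi_2 + 2.1694 phi_3 = 0.906
  (R3) 0.906 phi_1 + 2.1694 phi_2 + 5.3519 phi_3 = 1.8315
Gaussian elimination:
  R2 <- R2 - (2.1694/5.3519) R1 = R2 - (0.405351) R1:  4.472531 phi_2 + 1.802152 phi_3 = 0.026631
  R3 <- R3 - (0.906/5.3519) R1 = R3 - (0.169286) R1:  1.802152 phi_2 + 5.198527 phi_3 = 1.464252
  R3 <- R3 - (1.802152/4.472531) R2 = R3 - (0.402938) R2:  4.472372 phi_3 = 1.453521
Back-substitution:
  phi_hat_3 = 1.453521 / 4.472372 = 0.325
  phi_hat_2 = (0.026631 - (1.802152)(0.325)) / 4.472531 = -0.125001
  phi_hat_1 = (2.1694 - (2.1694)(-0.125001) - (0.906)(0.325)) / 5.3519 = 0.401003
So phi_hat = [0.4010, -0.1250, 0.3250].
Therefore phi_hat_3 = 0.3250.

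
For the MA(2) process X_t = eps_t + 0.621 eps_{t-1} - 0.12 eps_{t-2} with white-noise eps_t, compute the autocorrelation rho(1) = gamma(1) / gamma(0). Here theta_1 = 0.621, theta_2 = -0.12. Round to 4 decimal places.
\rho(1) = 0.3903

For an MA(q) process with theta_0 = 1, the autocovariance is
  gamma(k) = sigma^2 * sum_{i=0..q-k} theta_i * theta_{i+k},
and rho(k) = gamma(k) / gamma(0). Sigma^2 cancels.
  numerator   = (1)*(0.621) + (0.621)*(-0.12) = 0.54648.
  denominator = (1)^2 + (0.621)^2 + (-0.12)^2 = 1.400041.
  rho(1) = 0.54648 / 1.400041 = 0.3903.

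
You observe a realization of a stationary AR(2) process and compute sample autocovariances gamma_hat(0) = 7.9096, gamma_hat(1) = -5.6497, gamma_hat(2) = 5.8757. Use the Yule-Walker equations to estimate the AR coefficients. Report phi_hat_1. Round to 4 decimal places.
\hat\phi_{1} = -0.3750

The Yule-Walker equations for an AR(p) process read, in matrix form,
  Gamma_p phi = r_p,   with   (Gamma_p)_{ij} = gamma(|i - j|),
                       (r_p)_i = gamma(i),   i,j = 1..p.
Substitute the sample gammas (Toeplitz matrix and right-hand side of size 2):
  Gamma_p = [[7.9096, -5.6497], [-5.6497, 7.9096]]
  r_p     = [-5.6497, 5.8757]
Written out:
  7.9096 phi_1 - 5.6497 phi_2 = -5.6497
  -5.6497 phi_1 + 7.9096 phi_2 = 5.8757
Solve by Cramer's rule:
  det = gamma(0)^2 - gamma(1)^2 = (7.9096)^2 - (-5.6497)^2 = 62.56177216 - 31.91911009 = 30.64266207
  phi_hat_1 = [gamma(1) gamma(0) - gamma(1) gamma(2)] / det = [(-5.6497)(7.9096) - (-5.6497)(5.8757)] / 30.64266207 = -11.49092483 / 30.64266207 = -0.375
  phi_hat_2 = [gamma(0) gamma(2) - gamma(1)^2] / det = [(7.9096)(5.8757) - (-5.6497)^2] / 30.64266207 = 14.55532663 / 30.64266207 = 0.475
So phi_hat = [-0.3750, 0.4750].
Therefore phi_hat_1 = -0.3750.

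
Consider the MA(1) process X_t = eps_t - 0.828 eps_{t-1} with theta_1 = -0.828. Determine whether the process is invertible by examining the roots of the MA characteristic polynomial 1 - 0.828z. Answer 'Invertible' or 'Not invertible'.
\text{Invertible}

The MA(q) characteristic polynomial is P(z) = 1 - 0.828z.
Invertibility requires all roots to lie outside the unit circle, i.e. |z| > 1 for every root.
This is linear in z: 1 + (-0.828) z = 0  =>  z = -1/(-0.828) = 1.207729,  |z| = 1.207729.
Moduli of all roots: 1.2077.
All moduli strictly greater than 1? Yes.
Verdict: Invertible.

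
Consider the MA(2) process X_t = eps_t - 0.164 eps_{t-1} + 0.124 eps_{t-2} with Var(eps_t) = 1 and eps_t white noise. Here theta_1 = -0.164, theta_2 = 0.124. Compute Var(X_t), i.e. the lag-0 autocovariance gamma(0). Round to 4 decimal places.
\gamma(0) = 1.0423

For an MA(q) process X_t = eps_t + sum_i theta_i eps_{t-i} with
Var(eps_t) = sigma^2, the variance is
  gamma(0) = sigma^2 * (1 + sum_i theta_i^2).
  sum_i theta_i^2 = (-0.164)^2 + (0.124)^2 = 0.026896 + 0.015376 = 0.042272.
  gamma(0) = 1 * (1 + 0.042272) = 1 * 1.042272 = 1.042272, which rounds to 1.0423.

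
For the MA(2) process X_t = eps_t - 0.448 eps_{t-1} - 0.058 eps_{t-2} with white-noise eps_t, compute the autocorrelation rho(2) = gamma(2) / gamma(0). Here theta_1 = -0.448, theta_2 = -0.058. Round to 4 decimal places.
\rho(2) = -0.0482

For an MA(q) process with theta_0 = 1, the autocovariance is
  gamma(k) = sigma^2 * sum_{i=0..q-k} theta_i * theta_{i+k},
and rho(k) = gamma(k) / gamma(0). Sigma^2 cancels.
  numerator   = (1)*(-0.058) = -0.058.
  denominator = (1)^2 + (-0.448)^2 + (-0.058)^2 = 1.204068.
  rho(2) = -0.058 / 1.204068 = -0.0482.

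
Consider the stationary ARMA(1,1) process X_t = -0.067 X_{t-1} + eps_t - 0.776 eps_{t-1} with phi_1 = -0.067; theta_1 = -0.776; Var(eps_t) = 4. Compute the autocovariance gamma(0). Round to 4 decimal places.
\gamma(0) = 6.8554

Multiply the model equation by X_{t-k} and take expectations. With theta_0 = psi_0 = 1 and psi_j the MA(infinity) weights, this gives
  gamma(k) - sum_i phi_i gamma(k-i) = c_k,
  c_k = sigma^2 * sum_{j=k..q} theta_j psi_{j-k}   (c_k = 0 for k > q),
using gamma(-m) = gamma(m).
psi-weights needed (psi_j = theta_j + sum_i phi_i psi_{j-i}):
  psi_1 = theta_1 + phi_1 = -0.776 + (-0.067) = -0.843
Right-hand sides:
  c_0 = sigma^2 (1 + theta_1 psi_1) = 4 * (1 + (-0.776)(-0.843)) = 4 * 1.654168 = 6.616672
  c_1 = sigma^2 theta_1 = 4 * (-0.776) = -3.104
  c_2 = 0
Equations for k = 0 and k = 1 (AR order 1):
  gamma(0) = phi_1 gamma(1) + c_0
  gamma(1) = phi_1 gamma(0) + c_1
Substituting the second into the first: gamma(0) (1 - phi_1^2) = c_0 + phi_1 c_1, so
  gamma(0) = (c_0 + phi_1 c_1) / (1 - phi_1^2) = (6.616672 + (-0.067)(-3.104)) / (1 - (-0.067)^2) = 6.82464 / 0.995511 = 6.855414.
Therefore gamma(0) = 6.8554 (to 4 decimal places).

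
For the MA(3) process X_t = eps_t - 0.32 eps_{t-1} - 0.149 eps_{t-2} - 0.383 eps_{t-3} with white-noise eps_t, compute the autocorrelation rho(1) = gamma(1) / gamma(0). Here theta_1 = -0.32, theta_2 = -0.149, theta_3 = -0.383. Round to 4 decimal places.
\rho(1) = -0.1693

For an MA(q) process with theta_0 = 1, the autocovariance is
  gamma(k) = sigma^2 * sum_{i=0..q-k} theta_i * theta_{i+k},
and rho(k) = gamma(k) / gamma(0). Sigma^2 cancels.
  numerator   = (1)*(-0.32) + (-0.32)*(-0.149) + (-0.149)*(-0.383) = -0.215253.
  denominator = (1)^2 + (-0.32)^2 + (-0.149)^2 + (-0.383)^2 = 1.27129.
  rho(1) = -0.215253 / 1.27129 = -0.1693.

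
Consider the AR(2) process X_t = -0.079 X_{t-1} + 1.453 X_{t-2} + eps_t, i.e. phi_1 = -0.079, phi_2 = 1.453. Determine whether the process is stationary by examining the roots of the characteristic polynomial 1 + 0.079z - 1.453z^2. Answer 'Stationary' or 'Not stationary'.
\text{Not stationary}

The AR(p) characteristic polynomial is P(z) = 1 + 0.079z - 1.453z^2.
Stationarity requires all roots to lie outside the unit circle, i.e. |z| > 1 for every root.
Set 1 + (0.079) z + (-1.453) z^2 = 0, i.e. a z^2 + b z + c = 0 with a = -1.453, b = 0.079, c = 1.
Discriminant D = b^2 - 4ac = (0.079)^2 - 4*(-1.453)*1 = 0.006241 - (-5.812) = 5.818241.
D >= 0, so the roots are real: z = (-b +/- sqrt(D)) / (2a) = (-0.079 +/- 2.412103) / (-2.906).
  z_1 = (-0.079 + 2.412103) / (-2.906) = -0.8029,   |z_1| = 0.8029.
  z_2 = (-0.079 - 2.412103) / (-2.906) = 0.8572,   |z_2| = 0.8572.
Moduli of all roots: 0.8029, 0.8572.
All moduli strictly greater than 1? No.
Verdict: Not stationary.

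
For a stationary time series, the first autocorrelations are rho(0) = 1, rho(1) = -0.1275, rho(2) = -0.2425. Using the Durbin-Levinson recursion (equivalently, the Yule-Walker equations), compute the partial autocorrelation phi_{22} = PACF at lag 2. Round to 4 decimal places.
\phi_{22} = -0.2630

The PACF at lag k is phi_{kk}, the last component of the solution
to the Yule-Walker system G_k phi = r_k where
  (G_k)_{ij} = rho(|i - j|), (r_k)_i = rho(i), i,j = 1..k.
Equivalently, Durbin-Levinson gives phi_{kk} iteratively:
  phi_{11} = rho(1)
  phi_{kk} = [rho(k) - sum_{j=1..k-1} phi_{k-1,j} rho(k-j)]
            / [1 - sum_{j=1..k-1} phi_{k-1,j} rho(j)],
  phi_{k,j} = phi_{k-1,j} - phi_{kk} phi_{k-1,k-j},  j = 1..k-1.
Step k = 1:
  phi_11 = rho(1) = -0.1275.
Step k = 2:
  phi_22 = [rho(2) - phi_11 rho(1)] / [1 - phi_11 rho(1)] = [-0.2425 - (-0.1275)(-0.1275)] / [1 - (-0.1275)(-0.1275)]
         = -0.25875625 / 0.98374375 = -0.263.
Therefore phi_{22} = -0.2630.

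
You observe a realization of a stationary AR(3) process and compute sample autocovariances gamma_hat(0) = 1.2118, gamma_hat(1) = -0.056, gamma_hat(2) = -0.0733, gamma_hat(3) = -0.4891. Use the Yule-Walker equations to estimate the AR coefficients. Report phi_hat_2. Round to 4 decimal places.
\hat\phi_{2} = -0.0830

The Yule-Walker equations for an AR(p) process read, in matrix form,
  Gamma_p phi = r_p,   with   (Gamma_p)_{ij} = gamma(|i - j|),
                       (r_p)_i = gamma(i),   i,j = 1..p.
Substitute the sample gammas (Toeplitz matrix and right-hand side of size 3):
  Gamma_p = [[1.2118, -0.056, -0.0733], [-0.056, 1.2118, -0.056], [-0.0733, -0.056, 1.2118]]
  r_p     = [-0.056, -0.0733, -0.4891]
Written out (R1..R3):
  (R1) 1.2118 phi_1 - 0.056 phi_2 - 0.0733 phi_3 = -0.056
  (R2) -0.056 phi_1 + 1.2118 phi_2 - 0.056 phi_3 = -0.0733
  (R3) -0.0733 phi_1 - 0.056 phi_2 + 1.2118 phi_3 = -0.4891
Gaussian elimination:
  R2 <- R2 - (-0.056/1.2118) R1 = R2 - (-0.046212) R1:  1.209212 phi_2 - 0.059387 phi_3 = -0.075888
  R3 <- R3 - (-0.0733/1.2118) R1 = R3 - (-0.060489) R1:  -0.059387 phi_2 + 1.207366 phi_3 = -0.492487
  R3 <- R3 - (-0.059387/1.209212) R2 = R3 - (-0.049112) R2:  1.20445 phi_3 = -0.496214
Back-substitution:
  phi_hat_3 = -0.496214 / 1.20445 = -0.411984
  phi_hat_2 = (-0.075888 - (-0.059387)(-0.411984)) / 1.209212 = -0.082992
  phi_hat_1 = (-0.056 - (-0.056)(-0.082992) - (-0.0733)(-0.411984)) / 1.2118 = -0.074968
So phi_hat = [-0.0750, -0.0830, -0.4120].
Therefore phi_hat_2 = -0.0830.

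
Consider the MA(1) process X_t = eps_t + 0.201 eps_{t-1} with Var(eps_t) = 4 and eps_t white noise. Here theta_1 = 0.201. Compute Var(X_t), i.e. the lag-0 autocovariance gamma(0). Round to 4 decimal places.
\gamma(0) = 4.1616

For an MA(q) process X_t = eps_t + sum_i theta_i eps_{t-i} with
Var(eps_t) = sigma^2, the variance is
  gamma(0) = sigma^2 * (1 + sum_i theta_i^2).
  sum_i theta_i^2 = (0.201)^2 = 0.040401.
  gamma(0) = 4 * (1 + 0.040401) = 4 * 1.040401 = 4.161604, which rounds to 4.1616.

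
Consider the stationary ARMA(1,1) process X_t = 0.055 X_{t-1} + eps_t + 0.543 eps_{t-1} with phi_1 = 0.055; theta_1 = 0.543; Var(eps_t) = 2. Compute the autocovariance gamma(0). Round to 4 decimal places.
\gamma(0) = 2.7174

Multiply the model equation by X_{t-k} and take expectations. With theta_0 = psi_0 = 1 and psi_j the MA(infinity) weights, this gives
  gamma(k) - sum_i phi_i gamma(k-i) = c_k,
  c_k = sigma^2 * sum_{j=k..q} theta_j psi_{j-k}   (c_k = 0 for k > q),
using gamma(-m) = gamma(m).
psi-weights needed (psi_j = theta_j + sum_i phi_i psi_{j-i}):
  psi_1 = theta_1 + phi_1 = 0.543 + (0.055) = 0.598
Right-hand sides:
  c_0 = sigma^2 (1 + theta_1 psi_1) = 2 * (1 + (0.543)(0.598)) = 2 * 1.324714 = 2.649428
  c_1 = sigma^2 theta_1 = 2 * (0.543) = 1.086
  c_2 = 0
Equations for k = 0 and k = 1 (AR order 1):
  gamma(0) = phi_1 gamma(1) + c_0
  gamma(1) = phi_1 gamma(0) + c_1
Substituting the second into the first: gamma(0) (1 - phi_1^2) = c_0 + phi_1 c_1, so
  gamma(0) = (c_0 + phi_1 c_1) / (1 - phi_1^2) = (2.649428 + (0.055)(1.086)) / (1 - (0.055)^2) = 2.709158 / 0.996975 = 2.717378.
Therefore gamma(0) = 2.7174 (to 4 decimal places).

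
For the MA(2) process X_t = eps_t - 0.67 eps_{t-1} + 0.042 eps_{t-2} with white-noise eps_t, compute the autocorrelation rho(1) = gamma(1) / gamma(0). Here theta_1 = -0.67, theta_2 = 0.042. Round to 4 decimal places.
\rho(1) = -0.4813

For an MA(q) process with theta_0 = 1, the autocovariance is
  gamma(k) = sigma^2 * sum_{i=0..q-k} theta_i * theta_{i+k},
and rho(k) = gamma(k) / gamma(0). Sigma^2 cancels.
  numerator   = (1)*(-0.67) + (-0.67)*(0.042) = -0.69814.
  denominator = (1)^2 + (-0.67)^2 + (0.042)^2 = 1.450664.
  rho(1) = -0.69814 / 1.450664 = -0.4813.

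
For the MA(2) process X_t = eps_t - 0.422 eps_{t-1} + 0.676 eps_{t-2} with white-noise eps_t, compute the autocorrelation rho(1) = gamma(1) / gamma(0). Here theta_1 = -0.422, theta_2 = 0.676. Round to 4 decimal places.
\rho(1) = -0.4326

For an MA(q) process with theta_0 = 1, the autocovariance is
  gamma(k) = sigma^2 * sum_{i=0..q-k} theta_i * theta_{i+k},
and rho(k) = gamma(k) / gamma(0). Sigma^2 cancels.
  numerator   = (1)*(-0.422) + (-0.422)*(0.676) = -0.707272.
  denominator = (1)^2 + (-0.422)^2 + (0.676)^2 = 1.63506.
  rho(1) = -0.707272 / 1.63506 = -0.4326.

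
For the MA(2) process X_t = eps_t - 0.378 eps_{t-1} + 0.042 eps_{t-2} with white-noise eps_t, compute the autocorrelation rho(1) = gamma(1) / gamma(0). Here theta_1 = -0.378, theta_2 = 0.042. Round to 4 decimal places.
\rho(1) = -0.3441

For an MA(q) process with theta_0 = 1, the autocovariance is
  gamma(k) = sigma^2 * sum_{i=0..q-k} theta_i * theta_{i+k},
and rho(k) = gamma(k) / gamma(0). Sigma^2 cancels.
  numerator   = (1)*(-0.378) + (-0.378)*(0.042) = -0.393876.
  denominator = (1)^2 + (-0.378)^2 + (0.042)^2 = 1.144648.
  rho(1) = -0.393876 / 1.144648 = -0.3441.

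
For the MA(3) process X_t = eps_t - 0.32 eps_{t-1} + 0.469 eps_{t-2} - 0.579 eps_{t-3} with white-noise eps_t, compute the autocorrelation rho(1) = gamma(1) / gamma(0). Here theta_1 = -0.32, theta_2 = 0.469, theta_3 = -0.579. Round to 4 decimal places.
\rho(1) = -0.4474

For an MA(q) process with theta_0 = 1, the autocovariance is
  gamma(k) = sigma^2 * sum_{i=0..q-k} theta_i * theta_{i+k},
and rho(k) = gamma(k) / gamma(0). Sigma^2 cancels.
  numerator   = (1)*(-0.32) + (-0.32)*(0.469) + (0.469)*(-0.579) = -0.741631.
  denominator = (1)^2 + (-0.32)^2 + (0.469)^2 + (-0.579)^2 = 1.657602.
  rho(1) = -0.741631 / 1.657602 = -0.4474.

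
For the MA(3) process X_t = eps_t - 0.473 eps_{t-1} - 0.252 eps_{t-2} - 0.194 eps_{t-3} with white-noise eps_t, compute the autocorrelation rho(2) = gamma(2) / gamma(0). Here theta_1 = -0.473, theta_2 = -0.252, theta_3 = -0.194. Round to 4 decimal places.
\rho(2) = -0.1209

For an MA(q) process with theta_0 = 1, the autocovariance is
  gamma(k) = sigma^2 * sum_{i=0..q-k} theta_i * theta_{i+k},
and rho(k) = gamma(k) / gamma(0). Sigma^2 cancels.
  numerator   = (1)*(-0.252) + (-0.473)*(-0.194) = -0.160238.
  denominator = (1)^2 + (-0.473)^2 + (-0.252)^2 + (-0.194)^2 = 1.324869.
  rho(2) = -0.160238 / 1.324869 = -0.1209.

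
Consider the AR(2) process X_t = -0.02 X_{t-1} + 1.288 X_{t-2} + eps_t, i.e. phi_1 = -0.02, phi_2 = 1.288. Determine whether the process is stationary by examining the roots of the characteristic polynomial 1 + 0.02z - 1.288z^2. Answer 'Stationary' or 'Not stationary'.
\text{Not stationary}

The AR(p) characteristic polynomial is P(z) = 1 + 0.02z - 1.288z^2.
Stationarity requires all roots to lie outside the unit circle, i.e. |z| > 1 for every root.
Set 1 + (0.02) z + (-1.288) z^2 = 0, i.e. a z^2 + b z + c = 0 with a = -1.288, b = 0.02, c = 1.
Discriminant D = b^2 - 4ac = (0.02)^2 - 4*(-1.288)*1 = 0.0004 - (-5.152) = 5.1524.
D >= 0, so the roots are real: z = (-b +/- sqrt(D)) / (2a) = (-0.02 +/- 2.26989) / (-2.576).
  z_1 = (-0.02 + 2.26989) / (-2.576) = -0.8734,   |z_1| = 0.8734.
  z_2 = (-0.02 - 2.26989) / (-2.576) = 0.8889,   |z_2| = 0.8889.
Moduli of all roots: 0.8734, 0.8889.
All moduli strictly greater than 1? No.
Verdict: Not stationary.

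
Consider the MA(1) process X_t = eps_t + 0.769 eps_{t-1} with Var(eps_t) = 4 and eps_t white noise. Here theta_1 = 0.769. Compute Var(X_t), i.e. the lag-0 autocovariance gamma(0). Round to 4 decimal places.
\gamma(0) = 6.3654

For an MA(q) process X_t = eps_t + sum_i theta_i eps_{t-i} with
Var(eps_t) = sigma^2, the variance is
  gamma(0) = sigma^2 * (1 + sum_i theta_i^2).
  sum_i theta_i^2 = (0.769)^2 = 0.591361.
  gamma(0) = 4 * (1 + 0.591361) = 4 * 1.591361 = 6.365444, which rounds to 6.3654.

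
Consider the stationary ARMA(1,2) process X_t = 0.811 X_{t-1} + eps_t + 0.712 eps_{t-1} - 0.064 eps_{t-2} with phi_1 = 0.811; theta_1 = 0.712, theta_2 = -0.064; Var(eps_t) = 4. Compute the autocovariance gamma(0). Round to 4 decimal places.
\gamma(0) = 29.3071

Multiply the model equation by X_{t-k} and take expectations. With theta_0 = psi_0 = 1 and psi_j the MA(infinity) weights, this gives
  gamma(k) - sum_i phi_i gamma(k-i) = c_k,
  c_k = sigma^2 * sum_{j=k..q} theta_j psi_{j-k}   (c_k = 0 for k > q),
using gamma(-m) = gamma(m).
psi-weights needed (psi_j = theta_j + sum_i phi_i psi_{j-i}):
  psi_1 = theta_1 + phi_1 = 0.712 + (0.811) = 1.523
  psi_2 = theta_2 + phi_1 psi_1 = -0.064 + (0.811)(1.523) = 1.171153
Right-hand sides:
  c_0 = sigma^2 (1 + theta_1 psi_1 + theta_2 psi_2) = 4 * (1 + (0.712)(1.523) + (-0.064)(1.171153)) = 4 * 2.009422 = 8.037689
  c_1 = sigma^2 (theta_1 + theta_2 psi_1) = 4 * (0.712 + (-0.064)(1.523)) = 2.458112
  c_2 = sigma^2 theta_2 = 4 * (-0.064) = -0.256
Equations for k = 0 and k = 1 (AR order 1):
  gamma(0) = phi_1 gamma(1) + c_0
  gamma(1) = phi_1 gamma(0) + c_1
Substituting the second into the first: gamma(0) (1 - phi_1^2) = c_0 + phi_1 c_1, so
  gamma(0) = (c_0 + phi_1 c_1) / (1 - phi_1^2) = (8.037689 + (0.811)(2.458112)) / (1 - (0.811)^2) = 10.031218 / 0.342279 = 29.307137.
Therefore gamma(0) = 29.3071 (to 4 decimal places).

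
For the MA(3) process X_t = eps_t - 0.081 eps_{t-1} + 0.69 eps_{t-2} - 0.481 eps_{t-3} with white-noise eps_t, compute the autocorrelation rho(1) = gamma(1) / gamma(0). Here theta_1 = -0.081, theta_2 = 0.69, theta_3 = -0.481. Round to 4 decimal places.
\rho(1) = -0.2735

For an MA(q) process with theta_0 = 1, the autocovariance is
  gamma(k) = sigma^2 * sum_{i=0..q-k} theta_i * theta_{i+k},
and rho(k) = gamma(k) / gamma(0). Sigma^2 cancels.
  numerator   = (1)*(-0.081) + (-0.081)*(0.69) + (0.69)*(-0.481) = -0.46878.
  denominator = (1)^2 + (-0.081)^2 + (0.69)^2 + (-0.481)^2 = 1.714022.
  rho(1) = -0.46878 / 1.714022 = -0.2735.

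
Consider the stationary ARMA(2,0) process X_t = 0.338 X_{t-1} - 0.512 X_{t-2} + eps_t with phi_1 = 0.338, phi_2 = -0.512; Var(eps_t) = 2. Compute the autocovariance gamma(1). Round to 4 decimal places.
\gamma(1) = 0.6378

Multiply the model equation by X_{t-k} and take expectations. With theta_0 = psi_0 = 1 and psi_j the MA(infinity) weights, this gives
  gamma(k) - sum_i phi_i gamma(k-i) = c_k,
  c_k = sigma^2 * sum_{j=k..q} theta_j psi_{j-k}   (c_k = 0 for k > q),
using gamma(-m) = gamma(m).
Pure AR (q = 0): c_0 = sigma^2 = 2, c_k = 0 for k >= 1.
Equations for k = 0, 1, 2 (AR order 2, c_2 = 0):
  (E0) gamma(0) = phi_1 gamma(1) + phi_2 gamma(2) + c_0
  (E1) gamma(1) = phi_1 gamma(0) + phi_2 gamma(1) + c_1
  (E2) gamma(2) = phi_1 gamma(1) + phi_2 gamma(0)
From (E1): gamma(1) = A gamma(0) + B with
  A = phi_1 / (1 - phi_2) = 0.338 / 1.512 = 0.223545,   B = c_1 / (1 - phi_2) = 0 / 1.512 = 0.
Insert (E2) into (E0): gamma(0) (1 - phi_2^2) = phi_1 (1 + phi_2) gamma(1) + c_0.
  phi_1 (1 + phi_2) = (0.338)(0.488) = 0.164944,   1 - phi_2^2 = 0.737856.
Replace gamma(1) by A gamma(0) + B and collect gamma(0):
  gamma(0) [0.737856 - (0.164944)(0.223545)] = c_0 = 2
  gamma(0) * 0.700984 = 2
  gamma(0) = 2 / 0.700984 = 2.853134.
  gamma(1) = A gamma(0) = (0.223545)(2.853134) = 0.637804.
Therefore gamma(1) = 0.6378 (to 4 decimal places).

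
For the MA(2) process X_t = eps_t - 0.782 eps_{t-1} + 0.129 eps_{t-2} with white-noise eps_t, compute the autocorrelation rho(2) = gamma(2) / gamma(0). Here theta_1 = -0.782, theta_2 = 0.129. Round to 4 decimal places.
\rho(2) = 0.0792

For an MA(q) process with theta_0 = 1, the autocovariance is
  gamma(k) = sigma^2 * sum_{i=0..q-k} theta_i * theta_{i+k},
and rho(k) = gamma(k) / gamma(0). Sigma^2 cancels.
  numerator   = (1)*(0.129) = 0.129.
  denominator = (1)^2 + (-0.782)^2 + (0.129)^2 = 1.628165.
  rho(2) = 0.129 / 1.628165 = 0.0792.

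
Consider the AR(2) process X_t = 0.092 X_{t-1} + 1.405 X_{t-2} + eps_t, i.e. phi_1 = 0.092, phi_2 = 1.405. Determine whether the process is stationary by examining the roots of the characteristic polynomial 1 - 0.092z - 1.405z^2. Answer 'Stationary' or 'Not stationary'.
\text{Not stationary}

The AR(p) characteristic polynomial is P(z) = 1 - 0.092z - 1.405z^2.
Stationarity requires all roots to lie outside the unit circle, i.e. |z| > 1 for every root.
Set 1 + (-0.092) z + (-1.405) z^2 = 0, i.e. a z^2 + b z + c = 0 with a = -1.405, b = -0.092, c = 1.
Discriminant D = b^2 - 4ac = (-0.092)^2 - 4*(-1.405)*1 = 0.008464 - (-5.62) = 5.628464.
D >= 0, so the roots are real: z = (-b +/- sqrt(D)) / (2a) = (0.092 +/- 2.372438) / (-2.81).
  z_1 = (0.092 + 2.372438) / (-2.81) = -0.877,   |z_1| = 0.877.
  z_2 = (0.092 - 2.372438) / (-2.81) = 0.8115,   |z_2| = 0.8115.
Moduli of all roots: 0.8770, 0.8115.
All moduli strictly greater than 1? No.
Verdict: Not stationary.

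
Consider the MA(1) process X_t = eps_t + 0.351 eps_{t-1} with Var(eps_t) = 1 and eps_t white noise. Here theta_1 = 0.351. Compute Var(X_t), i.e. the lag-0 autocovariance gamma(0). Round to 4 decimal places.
\gamma(0) = 1.1232

For an MA(q) process X_t = eps_t + sum_i theta_i eps_{t-i} with
Var(eps_t) = sigma^2, the variance is
  gamma(0) = sigma^2 * (1 + sum_i theta_i^2).
  sum_i theta_i^2 = (0.351)^2 = 0.123201.
  gamma(0) = 1 * (1 + 0.123201) = 1 * 1.123201 = 1.123201, which rounds to 1.1232.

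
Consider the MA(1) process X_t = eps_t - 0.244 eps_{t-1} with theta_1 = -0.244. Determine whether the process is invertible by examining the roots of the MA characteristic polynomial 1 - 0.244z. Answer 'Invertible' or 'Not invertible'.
\text{Invertible}

The MA(q) characteristic polynomial is P(z) = 1 - 0.244z.
Invertibility requires all roots to lie outside the unit circle, i.e. |z| > 1 for every root.
This is linear in z: 1 + (-0.244) z = 0  =>  z = -1/(-0.244) = 4.098361,  |z| = 4.098361.
Moduli of all roots: 4.0984.
All moduli strictly greater than 1? Yes.
Verdict: Invertible.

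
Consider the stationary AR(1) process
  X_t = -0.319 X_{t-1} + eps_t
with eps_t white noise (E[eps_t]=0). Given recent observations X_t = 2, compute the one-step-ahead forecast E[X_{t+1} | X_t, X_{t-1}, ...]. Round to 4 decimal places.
E[X_{t+1} \mid \mathcal F_t] = -0.6380

For an AR(p) model X_t = c + sum_i phi_i X_{t-i} + eps_t, the
one-step-ahead conditional mean is
  E[X_{t+1} | X_t, ...] = c + sum_i phi_i X_{t+1-i}.
Substitute known values:
  E[X_{t+1} | ...] = (-0.319) * (2)
                   = -0.6380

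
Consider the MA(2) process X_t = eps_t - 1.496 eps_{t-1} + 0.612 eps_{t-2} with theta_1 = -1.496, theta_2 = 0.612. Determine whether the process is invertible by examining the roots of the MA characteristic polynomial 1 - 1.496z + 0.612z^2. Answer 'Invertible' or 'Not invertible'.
\text{Invertible}

The MA(q) characteristic polynomial is P(z) = 1 - 1.496z + 0.612z^2.
Invertibility requires all roots to lie outside the unit circle, i.e. |z| > 1 for every root.
Set 1 + (-1.496) z + (0.612) z^2 = 0, i.e. a z^2 + b z + c = 0 with a = 0.612, b = -1.496, c = 1.
Discriminant D = b^2 - 4ac = (-1.496)^2 - 4*(0.612)*1 = 2.238016 - (2.448) = -0.209984.
D < 0, so the roots are the complex-conjugate pair z = (-b +/- i sqrt(-D)) / (2a) = 1.2222 +/- 0.3744i.
For a conjugate pair |z|^2 = z * conj(z) = (product of roots) = c/a = 1/(0.612) = 1.633987, so |z| = sqrt(1.633987) = 1.2783 for both roots.
Moduli of all roots: 1.2783, 1.2783.
All moduli strictly greater than 1? Yes.
Verdict: Invertible.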